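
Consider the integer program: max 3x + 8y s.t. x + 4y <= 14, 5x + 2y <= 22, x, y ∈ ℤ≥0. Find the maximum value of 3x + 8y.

Relaxing integrality, the LP optimum is 31.33 at (x,y) = (3.33, 2.67), which is not an integer point.
(x,y)=(2,3): 1·2+4·3=14≤14, 5·2+2·3=16≤22, objective 30.
(x,y)=(1,3): 1·1+4·3=13≤14, 5·1+2·3=11≤22, objective 27.
Maximum is 30 at (x,y)=(2,3).

30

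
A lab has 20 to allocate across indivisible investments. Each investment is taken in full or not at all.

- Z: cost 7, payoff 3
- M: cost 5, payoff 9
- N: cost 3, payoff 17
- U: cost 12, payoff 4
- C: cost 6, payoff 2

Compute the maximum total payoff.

This is a 0-1 knapsack instance.
M + N + U: cost 5 + 3 + 12 = 20 ≤ 20, payoff 9 + 17 + 4 = 30.
M + N + C: cost 5 + 3 + 6 = 14 ≤ 20, payoff 9 + 17 + 2 = 28.
Z + M + N: cost 7 + 5 + 3 = 15 ≤ 20, payoff 3 + 9 + 17 = 29.
Best is M, N, and U with total payoff 30.

30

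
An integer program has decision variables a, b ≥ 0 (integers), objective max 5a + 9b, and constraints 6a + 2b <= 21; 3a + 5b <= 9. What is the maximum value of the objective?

15

(a,b)=(3,0): 6·3+2·0=18≤21, 3·3+5·0=9≤9, objective 15.
(a,b)=(1,1): 6·1+2·1=8≤21, 3·1+5·1=8≤9, objective 14.
(a,b)=(2,0): 6·2+2·0=12≤21, 3·2+5·0=6≤9, objective 10.
(a,b)=(0,1): 6·0+2·1=2≤21, 3·0+5·1=5≤9, objective 9.
No feasible integer point exceeds 15.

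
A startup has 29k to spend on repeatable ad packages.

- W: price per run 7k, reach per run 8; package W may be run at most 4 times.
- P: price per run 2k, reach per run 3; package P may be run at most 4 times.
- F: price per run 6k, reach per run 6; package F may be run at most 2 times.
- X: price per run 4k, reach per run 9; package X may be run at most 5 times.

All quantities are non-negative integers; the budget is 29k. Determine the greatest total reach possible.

57

This is a bounded integer knapsack.
X has the best ratio (9/4); taking only X gives at most 5×9 = 45 (stopped by the supply cap of 5).
Mixing does better — 4×P and 5×X: price 28 ≤ 29, reach 4·3 + 5·9 = 57.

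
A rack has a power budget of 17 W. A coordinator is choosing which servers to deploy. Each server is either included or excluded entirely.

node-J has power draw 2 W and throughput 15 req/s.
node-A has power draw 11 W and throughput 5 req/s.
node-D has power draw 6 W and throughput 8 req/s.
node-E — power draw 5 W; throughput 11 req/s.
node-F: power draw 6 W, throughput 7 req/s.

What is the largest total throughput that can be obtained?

node-J + node-D + node-E: power draw 2 + 6 + 5 = 13 ≤ 17, throughput 15 + 8 + 11 = 34.
node-J + node-E + node-F: power draw 2 + 5 + 6 = 13 ≤ 17, throughput 15 + 11 + 7 = 33.
Best is node-J, node-D, and node-E with total throughput 34.

34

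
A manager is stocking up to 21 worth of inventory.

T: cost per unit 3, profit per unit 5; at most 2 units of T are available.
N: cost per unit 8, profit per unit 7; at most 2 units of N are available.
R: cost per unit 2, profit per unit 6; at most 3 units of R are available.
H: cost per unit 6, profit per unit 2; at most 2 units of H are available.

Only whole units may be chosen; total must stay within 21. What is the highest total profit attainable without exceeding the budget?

35

Take 2×T, 1×N, and 3×R: cost 20 ≤ 21, profit 2·5 + 1·7 + 3·6 = 35.
R has the best ratio (6/2) and is taken to its limit of 3; remaining capacity is filled optimally with the others.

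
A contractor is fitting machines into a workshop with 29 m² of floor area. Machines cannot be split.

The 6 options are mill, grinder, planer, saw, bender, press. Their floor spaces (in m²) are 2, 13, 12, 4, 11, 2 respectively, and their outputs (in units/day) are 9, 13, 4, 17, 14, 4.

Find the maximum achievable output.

Allowing fractional choices, the relaxed optimum would be about 54.0, but machines are indivisible.
mill + saw + bender + press: floor space 2 + 4 + 11 + 2 = 19 ≤ 29, output 9 + 17 + 14 + 4 = 44.
mill + planer + saw + bender: floor space 2 + 12 + 4 + 11 = 29 ≤ 29, output 9 + 4 + 17 + 14 = 44.
grinder + saw + bender: floor space 13 + 4 + 11 = 28 ≤ 29, output 13 + 17 + 14 = 44.
The maximum output is 44; one optimal choice is mill, saw, bender, and press.

44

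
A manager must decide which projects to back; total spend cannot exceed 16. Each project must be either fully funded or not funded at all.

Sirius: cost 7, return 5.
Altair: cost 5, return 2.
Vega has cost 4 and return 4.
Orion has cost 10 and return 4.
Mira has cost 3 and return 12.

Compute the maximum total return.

21

Treat it as a binary knapsack problem.
Allowing fractional choices, the relaxed optimum would be about 21.8, but projects are indivisible.
Sirius + Altair + Mira: cost 7 + 5 + 3 = 15 ≤ 16, return 5 + 2 + 12 = 19.
Sirius + Vega + Mira: cost 7 + 4 + 3 = 14 ≤ 16, return 5 + 4 + 12 = 21.
Best is Sirius, Vega, and Mira with total return 21.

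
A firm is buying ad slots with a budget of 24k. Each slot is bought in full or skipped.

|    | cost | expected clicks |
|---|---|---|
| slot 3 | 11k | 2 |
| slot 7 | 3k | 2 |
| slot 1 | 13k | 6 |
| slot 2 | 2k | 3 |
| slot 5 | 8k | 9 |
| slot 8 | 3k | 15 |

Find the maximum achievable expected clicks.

30

Allowing fractional choices, the relaxed optimum would be about 32.7, but ad slots are indivisible.
slot 7 + slot 2 + slot 5 + slot 8: cost 3 + 2 + 8 + 3 = 16 ≤ 24, expected clicks 2 + 3 + 9 + 15 = 29.
slot 1 + slot 5 + slot 8: cost 13 + 8 + 3 = 24 ≤ 24, expected clicks 6 + 9 + 15 = 30.
slot 3 + slot 2 + slot 5 + slot 8: cost 11 + 2 + 8 + 3 = 24 ≤ 24, expected clicks 2 + 3 + 9 + 15 = 29.
Best is slot 1, slot 5, and slot 8 with total expected clicks 30.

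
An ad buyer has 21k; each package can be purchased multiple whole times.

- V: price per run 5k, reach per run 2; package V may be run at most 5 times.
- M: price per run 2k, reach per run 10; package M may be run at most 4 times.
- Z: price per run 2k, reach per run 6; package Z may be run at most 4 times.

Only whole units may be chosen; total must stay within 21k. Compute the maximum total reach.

66

This is a bounded integer knapsack.
M has the best ratio (10/2); taking only M gives at most 4×10 = 40 (stopped by the supply cap of 4).
Mixing does better — 1×V, 4×M, and 4×Z: price 21 ≤ 21, reach 1·2 + 4·10 + 4·6 = 66.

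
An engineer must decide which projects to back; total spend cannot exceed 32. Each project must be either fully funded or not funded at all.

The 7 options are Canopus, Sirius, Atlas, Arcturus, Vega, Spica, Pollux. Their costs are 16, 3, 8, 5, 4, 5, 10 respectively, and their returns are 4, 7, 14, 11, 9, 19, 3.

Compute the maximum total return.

Take Sirius, Atlas, Arcturus, Vega, and Spica: cost 3 + 8 + 5 + 4 + 5 = 25 ≤ 32, return 7 + 14 + 11 + 9 + 19 = 60.
No other feasible combination does better.

60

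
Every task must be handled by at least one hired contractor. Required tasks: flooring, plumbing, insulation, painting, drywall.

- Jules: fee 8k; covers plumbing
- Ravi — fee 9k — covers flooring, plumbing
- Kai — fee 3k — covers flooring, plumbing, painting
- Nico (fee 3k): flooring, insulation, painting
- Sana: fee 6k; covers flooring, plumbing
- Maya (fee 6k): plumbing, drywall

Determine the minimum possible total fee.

9

The greedy cost-per-new-task heuristic would pick Kai, Nico, and Maya for 12, but a cheaper cover exists.
Choose Nico and Maya: together they cover flooring, plumbing, insulation, painting, drywall — every task.
Total fee: 3 + 6 = 9.
No cover costs less than 9.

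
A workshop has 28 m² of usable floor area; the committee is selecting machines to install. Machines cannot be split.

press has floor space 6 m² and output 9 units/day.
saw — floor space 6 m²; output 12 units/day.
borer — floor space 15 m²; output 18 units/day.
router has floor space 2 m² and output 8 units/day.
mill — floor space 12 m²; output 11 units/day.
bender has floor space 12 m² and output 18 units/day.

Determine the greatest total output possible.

47

This is an integer program with binary decision variables.
Take press, saw, router, and bender: floor space 6 + 6 + 2 + 12 = 26 ≤ 28, output 9 + 12 + 8 + 18 = 47.
No other feasible combination does better.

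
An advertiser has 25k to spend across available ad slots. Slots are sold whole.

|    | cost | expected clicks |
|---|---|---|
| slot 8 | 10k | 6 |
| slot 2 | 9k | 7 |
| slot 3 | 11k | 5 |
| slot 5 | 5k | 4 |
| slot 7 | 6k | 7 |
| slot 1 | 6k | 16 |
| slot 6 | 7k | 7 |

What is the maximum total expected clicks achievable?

34

Allowing fractional choices, the relaxed optimum would be about 34.8, but ad slots are indivisible.
slot 7 + slot 1 + slot 6: cost 6 + 6 + 7 = 19 ≤ 25, expected clicks 7 + 16 + 7 = 30.
slot 5 + slot 7 + slot 1 + slot 6: cost 5 + 6 + 6 + 7 = 24 ≤ 25, expected clicks 4 + 7 + 16 + 7 = 34.
Best is slot 5, slot 7, slot 1, and slot 6 with total expected clicks 34.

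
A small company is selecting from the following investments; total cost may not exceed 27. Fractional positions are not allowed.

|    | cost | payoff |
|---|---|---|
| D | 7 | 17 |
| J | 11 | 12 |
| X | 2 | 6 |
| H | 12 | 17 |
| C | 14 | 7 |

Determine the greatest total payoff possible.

40

Take D, X, and H: cost 7 + 2 + 12 = 21 ≤ 27, payoff 17 + 6 + 17 = 40.
No other feasible combination does better.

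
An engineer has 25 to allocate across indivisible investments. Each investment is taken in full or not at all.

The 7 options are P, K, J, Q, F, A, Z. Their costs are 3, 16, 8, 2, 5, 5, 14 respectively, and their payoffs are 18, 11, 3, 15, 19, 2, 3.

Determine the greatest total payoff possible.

Treat it as a binary knapsack problem.
Allowing fractional choices, the relaxed optimum would be about 62.3, but investments are indivisible.
P + J + Q + F + A: cost 3 + 8 + 2 + 5 + 5 = 23 ≤ 25, payoff 18 + 3 + 15 + 19 + 2 = 57.
P + J + Q + F: cost 3 + 8 + 2 + 5 = 18 ≤ 25, payoff 18 + 3 + 15 + 19 = 55.
Best is P, J, Q, F, and A with total payoff 57.

57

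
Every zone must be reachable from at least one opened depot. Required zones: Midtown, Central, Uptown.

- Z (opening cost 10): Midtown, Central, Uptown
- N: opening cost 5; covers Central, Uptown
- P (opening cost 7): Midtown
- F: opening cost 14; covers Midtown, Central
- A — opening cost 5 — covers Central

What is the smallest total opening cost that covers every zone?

10

Z alone covers Midtown, Central, Uptown — every zone.
Total opening cost: 10.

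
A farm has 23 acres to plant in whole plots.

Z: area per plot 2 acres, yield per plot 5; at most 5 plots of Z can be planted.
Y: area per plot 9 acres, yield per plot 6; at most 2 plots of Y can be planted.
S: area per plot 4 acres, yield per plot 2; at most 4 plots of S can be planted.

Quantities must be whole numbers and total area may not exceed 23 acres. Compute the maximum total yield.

33

This is a bounded integer knapsack.
Take 5×Z, 1×Y, and 1×S: area 23 ≤ 23, yield 5·5 + 1·6 + 1·2 = 33.
Z has the best ratio (5/2) and is taken to its limit of 5; remaining capacity is filled optimally with the others.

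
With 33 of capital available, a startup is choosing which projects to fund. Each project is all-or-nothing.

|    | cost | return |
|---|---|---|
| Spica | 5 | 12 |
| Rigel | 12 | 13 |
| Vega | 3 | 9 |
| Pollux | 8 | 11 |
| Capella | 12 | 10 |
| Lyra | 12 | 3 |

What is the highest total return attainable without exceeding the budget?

45

Spica + Rigel + Vega + Capella: cost 5 + 12 + 3 + 12 = 32 ≤ 33, return 12 + 13 + 9 + 10 = 44.
Spica + Rigel + Vega + Pollux: cost 5 + 12 + 3 + 8 = 28 ≤ 33, return 12 + 13 + 9 + 11 = 45.
Best is Spica, Rigel, Vega, and Pollux with total return 45.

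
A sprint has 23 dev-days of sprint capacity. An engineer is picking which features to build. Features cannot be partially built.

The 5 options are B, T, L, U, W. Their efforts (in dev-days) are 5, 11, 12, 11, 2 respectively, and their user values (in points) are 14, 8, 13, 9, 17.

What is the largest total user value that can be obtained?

44

Take B, L, and W: effort 5 + 12 + 2 = 19 ≤ 23, user value 14 + 13 + 17 = 44.
No other feasible combination does better.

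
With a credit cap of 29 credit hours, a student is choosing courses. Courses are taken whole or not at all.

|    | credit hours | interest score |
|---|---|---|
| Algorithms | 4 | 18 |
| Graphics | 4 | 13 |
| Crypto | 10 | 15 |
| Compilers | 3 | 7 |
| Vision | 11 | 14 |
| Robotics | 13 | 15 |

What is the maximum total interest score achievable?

Take Algorithms, Graphics, Crypto, and Vision: credit hours 4 + 4 + 10 + 11 = 29 ≤ 29, interest score 18 + 13 + 15 + 14 = 60.
No other feasible combination does better.

60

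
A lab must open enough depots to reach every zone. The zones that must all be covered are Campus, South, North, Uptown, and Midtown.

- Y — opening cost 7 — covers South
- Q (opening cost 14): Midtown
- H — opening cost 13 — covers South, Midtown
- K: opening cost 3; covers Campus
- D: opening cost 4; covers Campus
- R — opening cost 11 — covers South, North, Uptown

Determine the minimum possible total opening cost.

Choose H, K, and R: together they cover Campus, South, North, Uptown, Midtown — every zone.
Total opening cost: 13 + 3 + 11 = 27.

27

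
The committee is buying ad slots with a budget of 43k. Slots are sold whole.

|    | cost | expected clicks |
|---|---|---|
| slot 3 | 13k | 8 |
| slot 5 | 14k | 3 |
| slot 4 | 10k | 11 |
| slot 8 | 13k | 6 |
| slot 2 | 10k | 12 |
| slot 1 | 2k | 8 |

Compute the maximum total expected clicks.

This is a 0-1 knapsack instance.
slot 4 + slot 8 + slot 2 + slot 1: cost 10 + 13 + 10 + 2 = 35 ≤ 43, expected clicks 11 + 6 + 12 + 8 = 37.
slot 5 + slot 4 + slot 2 + slot 1: cost 14 + 10 + 10 + 2 = 36 ≤ 43, expected clicks 3 + 11 + 12 + 8 = 34.
slot 3 + slot 4 + slot 2 + slot 1: cost 13 + 10 + 10 + 2 = 35 ≤ 43, expected clicks 8 + 11 + 12 + 8 = 39.
Best is slot 3, slot 4, slot 2, and slot 1 with total expected clicks 39.

39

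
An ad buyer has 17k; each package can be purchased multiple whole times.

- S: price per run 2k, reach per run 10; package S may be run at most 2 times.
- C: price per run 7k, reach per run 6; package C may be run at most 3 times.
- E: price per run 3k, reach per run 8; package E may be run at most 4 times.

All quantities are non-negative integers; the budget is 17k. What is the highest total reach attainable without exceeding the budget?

This is a bounded integer knapsack.
2×S and 3×E: price 13 ≤ 17, reach 2·10 + 3·8 = 44.
2×S and 4×E: price 16 ≤ 17, reach 2·10 + 4·8 = 52.
Best is 52.

52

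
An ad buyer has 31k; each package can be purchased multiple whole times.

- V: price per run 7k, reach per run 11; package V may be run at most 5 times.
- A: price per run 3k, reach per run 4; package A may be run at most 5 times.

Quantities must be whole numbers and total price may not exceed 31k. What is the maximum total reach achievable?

48

This is a bounded integer knapsack.
V has the best ratio (11/7); taking only V gives at most 4×11 = 44 (stopped by the price limit).
Mixing does better — 4×V and 1×A: price 31 ≤ 31, reach 4·11 + 1·4 = 48.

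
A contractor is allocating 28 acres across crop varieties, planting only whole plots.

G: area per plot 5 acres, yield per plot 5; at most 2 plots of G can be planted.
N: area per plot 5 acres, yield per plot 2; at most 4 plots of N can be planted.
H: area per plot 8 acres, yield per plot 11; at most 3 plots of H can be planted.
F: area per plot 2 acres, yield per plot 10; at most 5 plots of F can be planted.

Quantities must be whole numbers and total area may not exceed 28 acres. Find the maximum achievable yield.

72

This is a bounded integer knapsack.
F has the best ratio (10/2); taking only F gives at most 5×10 = 50 (stopped by the supply cap of 5).
Mixing does better — 2×H and 5×F: area 26 ≤ 28, yield 2·11 + 5·10 = 72.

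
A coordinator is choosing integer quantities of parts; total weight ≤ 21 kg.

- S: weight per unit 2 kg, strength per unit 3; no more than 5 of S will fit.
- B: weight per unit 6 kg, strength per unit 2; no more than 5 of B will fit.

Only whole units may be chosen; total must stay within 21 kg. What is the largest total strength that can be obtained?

17

S has the best ratio (3/2); taking only S gives at most 5×3 = 15 (stopped by the supply cap of 5).
Mixing does better — 5×S and 1×B: weight 16 ≤ 21, strength 5·3 + 1·2 = 17.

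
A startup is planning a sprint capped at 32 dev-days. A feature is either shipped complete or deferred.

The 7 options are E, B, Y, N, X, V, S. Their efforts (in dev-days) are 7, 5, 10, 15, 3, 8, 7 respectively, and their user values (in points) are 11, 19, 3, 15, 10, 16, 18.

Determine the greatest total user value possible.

Allowing fractional choices, the relaxed optimum would be about 76.0, but features are indivisible.
E + B + V + S: effort 7 + 5 + 8 + 7 = 27 ≤ 32, user value 11 + 19 + 16 + 18 = 64.
E + B + X + V + S: effort 7 + 5 + 3 + 8 + 7 = 30 ≤ 32, user value 11 + 19 + 10 + 16 + 18 = 74.
B + X + V + S: effort 5 + 3 + 8 + 7 = 23 ≤ 32, user value 19 + 10 + 16 + 18 = 63.
Best is E, B, X, V, and S with total user value 74.

74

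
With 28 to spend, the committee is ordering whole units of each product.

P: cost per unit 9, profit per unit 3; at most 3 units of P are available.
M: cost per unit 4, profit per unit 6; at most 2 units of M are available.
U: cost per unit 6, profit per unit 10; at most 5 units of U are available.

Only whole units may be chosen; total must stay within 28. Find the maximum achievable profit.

46

This is a bounded integer knapsack.
U has the best ratio (10/6); taking only U gives at most 4×10 = 40 (stopped by the cost limit).
Mixing does better — 1×M and 4×U: cost 28 ≤ 28, profit 1·6 + 4·10 = 46.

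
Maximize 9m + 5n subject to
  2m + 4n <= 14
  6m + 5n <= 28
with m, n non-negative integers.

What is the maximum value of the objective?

37

Relaxing integrality, the LP optimum is 42.00 at (m,n) = (4.67, 0), which is not an integer point.
(m,n)=(3,2) is feasible, giving 37.
(m,n)=(4,0) is feasible, giving 36.
No feasible integer point exceeds 37.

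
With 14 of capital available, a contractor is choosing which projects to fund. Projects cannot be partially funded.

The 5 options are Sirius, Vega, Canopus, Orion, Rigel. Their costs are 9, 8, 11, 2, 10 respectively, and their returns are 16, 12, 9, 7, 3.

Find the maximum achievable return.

23

Allowing fractional choices, the relaxed optimum would be about 27.5, but projects are indivisible.
Sirius: cost 9 ≤ 14, return 16.
Sirius + Orion: cost 9 + 2 = 11 ≤ 14, return 16 + 7 = 23.
Vega + Orion: cost 8 + 2 = 10 ≤ 14, return 12 + 7 = 19.
Best is Sirius and Orion with total return 23.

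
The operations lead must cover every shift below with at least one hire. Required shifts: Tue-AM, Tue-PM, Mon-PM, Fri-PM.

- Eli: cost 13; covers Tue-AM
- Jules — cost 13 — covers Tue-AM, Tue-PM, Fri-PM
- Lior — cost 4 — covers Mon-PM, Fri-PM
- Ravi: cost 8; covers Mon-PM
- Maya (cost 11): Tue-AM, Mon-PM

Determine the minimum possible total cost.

17

This is a weighted set-cover instance.
Choose Jules and Lior: together they cover Tue-AM, Tue-PM, Mon-PM, Fri-PM — every shift.
Total cost: 13 + 4 = 17.
No cover costs less than 17.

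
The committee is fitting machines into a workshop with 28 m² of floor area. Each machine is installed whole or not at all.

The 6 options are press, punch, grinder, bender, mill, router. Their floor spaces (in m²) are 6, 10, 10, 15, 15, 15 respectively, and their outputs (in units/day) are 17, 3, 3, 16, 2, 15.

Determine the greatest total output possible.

This is a 0-1 knapsack instance.
Take press and bender: floor space 6 + 15 = 21 ≤ 28, output 17 + 16 = 33.
No other feasible combination does better.

33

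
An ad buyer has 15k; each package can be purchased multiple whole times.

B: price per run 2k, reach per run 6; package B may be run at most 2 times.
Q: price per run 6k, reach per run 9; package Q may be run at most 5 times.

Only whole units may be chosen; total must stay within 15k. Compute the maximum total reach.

B has the best ratio (6/2); taking only B gives at most 2×6 = 12 (stopped by the supply cap of 2).
Mixing does better — 1×B and 2×Q: price 14 ≤ 15, reach 1·6 + 2·9 = 24.

24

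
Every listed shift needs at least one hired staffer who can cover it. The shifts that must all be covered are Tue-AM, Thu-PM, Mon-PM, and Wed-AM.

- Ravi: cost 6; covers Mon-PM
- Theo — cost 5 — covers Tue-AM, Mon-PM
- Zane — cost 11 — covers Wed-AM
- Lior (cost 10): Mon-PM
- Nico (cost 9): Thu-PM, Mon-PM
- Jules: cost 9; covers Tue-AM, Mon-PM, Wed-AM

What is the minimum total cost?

The greedy cost-per-new-shift heuristic would pick Theo, Nico, and Jules for 23, but a cheaper cover exists.
Choose Nico and Jules: together they cover Tue-AM, Thu-PM, Mon-PM, Wed-AM — every shift.
Total cost: 9 + 9 = 18.
No cover costs less than 18.

18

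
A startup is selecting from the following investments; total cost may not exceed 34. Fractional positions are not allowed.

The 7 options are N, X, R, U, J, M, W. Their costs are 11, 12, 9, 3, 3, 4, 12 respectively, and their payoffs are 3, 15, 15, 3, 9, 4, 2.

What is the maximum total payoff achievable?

46

Allowing fractional choices, the relaxed optimum would be about 46.8, but investments are indivisible.
X + R + U + J + M: cost 12 + 9 + 3 + 3 + 4 = 31 ≤ 34, payoff 15 + 15 + 3 + 9 + 4 = 46.
X + R + J + M: cost 12 + 9 + 3 + 4 = 28 ≤ 34, payoff 15 + 15 + 9 + 4 = 43.
Best is X, R, U, J, and M with total payoff 46.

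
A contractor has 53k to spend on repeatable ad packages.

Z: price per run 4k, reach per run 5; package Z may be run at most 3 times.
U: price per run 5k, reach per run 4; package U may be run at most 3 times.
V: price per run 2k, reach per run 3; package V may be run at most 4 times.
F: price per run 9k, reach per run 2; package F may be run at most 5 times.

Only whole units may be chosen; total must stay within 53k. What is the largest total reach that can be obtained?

43

Take 3×Z, 3×U, 4×V, and 2×F: price 53 ≤ 53, reach 3·5 + 3·4 + 4·3 + 2·2 = 43.
V has the best ratio (3/2) and is taken to its limit of 4; remaining capacity is filled optimally with the others.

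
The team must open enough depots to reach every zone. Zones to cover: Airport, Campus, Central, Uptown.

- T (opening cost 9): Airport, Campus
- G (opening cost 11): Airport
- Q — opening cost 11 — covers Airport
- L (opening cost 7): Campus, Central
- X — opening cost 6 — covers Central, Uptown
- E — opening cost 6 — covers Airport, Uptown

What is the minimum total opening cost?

13

This is a weighted set-cover instance.
The greedy cost-per-new-zone heuristic would pick X and T for 15, but a cheaper cover exists.
Choose L and E: together they cover Airport, Campus, Central, Uptown — every zone.
Total opening cost: 7 + 6 = 13.
No cover costs less than 13.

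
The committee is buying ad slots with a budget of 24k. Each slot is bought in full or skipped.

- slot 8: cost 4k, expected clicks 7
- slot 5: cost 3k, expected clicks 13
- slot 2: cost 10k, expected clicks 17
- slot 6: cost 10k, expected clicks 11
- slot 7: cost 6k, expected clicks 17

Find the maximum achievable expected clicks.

slot 8 + slot 5 + slot 6 + slot 7: cost 4 + 3 + 10 + 6 = 23 ≤ 24, expected clicks 7 + 13 + 11 + 17 = 48.
slot 8 + slot 5 + slot 2 + slot 7: cost 4 + 3 + 10 + 6 = 23 ≤ 24, expected clicks 7 + 13 + 17 + 17 = 54.
slot 5 + slot 2 + slot 7: cost 3 + 10 + 6 = 19 ≤ 24, expected clicks 13 + 17 + 17 = 47.
Best is slot 8, slot 5, slot 2, and slot 7 with total expected clicks 54.

54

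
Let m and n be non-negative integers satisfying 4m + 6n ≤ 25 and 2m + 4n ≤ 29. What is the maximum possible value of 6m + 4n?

36

(m,n)=(6,0) is feasible, giving 36.
(m,n)=(5,0) is feasible, giving 30.
The best lattice point is (6,0), giving 36.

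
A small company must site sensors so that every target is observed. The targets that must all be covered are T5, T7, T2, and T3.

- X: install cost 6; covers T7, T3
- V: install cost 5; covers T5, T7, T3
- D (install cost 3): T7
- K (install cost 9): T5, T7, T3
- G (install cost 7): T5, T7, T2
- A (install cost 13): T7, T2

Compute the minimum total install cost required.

12

Choose V and G: together they cover T5, T7, T2, T3 — every target.
Total install cost: 5 + 7 = 12.
No cover costs less than 12.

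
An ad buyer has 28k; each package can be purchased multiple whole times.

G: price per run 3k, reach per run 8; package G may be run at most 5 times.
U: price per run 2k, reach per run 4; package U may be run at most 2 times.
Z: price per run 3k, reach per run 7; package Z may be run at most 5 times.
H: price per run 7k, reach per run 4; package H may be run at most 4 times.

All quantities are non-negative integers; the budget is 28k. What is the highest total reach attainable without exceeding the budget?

69

G has the best ratio (8/3); taking only G gives at most 5×8 = 40 (stopped by the supply cap of 5).
Mixing does better — 5×G, 2×U, and 3×Z: price 28 ≤ 28, reach 5·8 + 2·4 + 3·7 = 69.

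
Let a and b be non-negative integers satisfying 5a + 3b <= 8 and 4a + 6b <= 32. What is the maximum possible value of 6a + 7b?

14

The continuous relaxation peaks at (0, 2.67) with value 18.67; rounding to a feasible lattice point costs some objective.
(a,b)=(0,2): 5·0+3·2=6≤8, 4·0+6·2=12≤32, objective 14.
(a,b)=(1,1): 5·1+3·1=8≤8, 4·1+6·1=10≤32, objective 13.
No feasible integer point exceeds 14.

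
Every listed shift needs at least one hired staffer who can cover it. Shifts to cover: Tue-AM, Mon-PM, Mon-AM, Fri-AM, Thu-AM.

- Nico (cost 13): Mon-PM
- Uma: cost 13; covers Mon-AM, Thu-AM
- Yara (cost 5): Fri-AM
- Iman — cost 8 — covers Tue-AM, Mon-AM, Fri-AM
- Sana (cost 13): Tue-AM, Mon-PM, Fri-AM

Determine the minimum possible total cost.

26

The greedy cost-per-new-shift heuristic would pick Iman, Nico, and Uma for 34, but a cheaper cover exists.
Choose Uma and Sana: together they cover Tue-AM, Mon-PM, Mon-AM, Fri-AM, Thu-AM — every shift.
Total cost: 13 + 13 = 26.
No cover costs less than 26.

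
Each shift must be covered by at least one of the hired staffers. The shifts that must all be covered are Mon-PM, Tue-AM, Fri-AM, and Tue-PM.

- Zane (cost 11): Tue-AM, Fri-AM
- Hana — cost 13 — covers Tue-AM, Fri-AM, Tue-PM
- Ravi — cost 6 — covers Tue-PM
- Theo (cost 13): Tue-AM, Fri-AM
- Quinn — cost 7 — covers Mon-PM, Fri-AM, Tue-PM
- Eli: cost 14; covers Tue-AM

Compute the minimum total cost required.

18

Choose Zane and Quinn: together they cover Mon-PM, Tue-AM, Fri-AM, Tue-PM — every shift.
Total cost: 11 + 7 = 18.
No cover costs less than 18.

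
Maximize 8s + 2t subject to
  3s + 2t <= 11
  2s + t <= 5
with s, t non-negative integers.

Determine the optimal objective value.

18

Relaxing integrality, the LP optimum is 20.00 at (s,t) = (2.5, 0), which is not an integer point.
(s,t)=(2,1): 3·2+2·1=8≤11, 2·2+1·1=5≤5, objective 18.
(s,t)=(2,0): 3·2+2·0=6≤11, 2·2+1·0=4≤5, objective 16.
The best lattice point is (2,1), giving 18.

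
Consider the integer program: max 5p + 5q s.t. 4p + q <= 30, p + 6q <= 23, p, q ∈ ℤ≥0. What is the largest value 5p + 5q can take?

The continuous relaxation peaks at (6.83, 2.7) with value 47.61; rounding to a feasible lattice point costs some objective.
(p,q)=(7,2): 4·7+1·2=30≤30, 1·7+6·2=19≤23, objective 45.
(p,q)=(6,2): 4·6+1·2=26≤30, 1·6+6·2=18≤23, objective 40.
No feasible integer point exceeds 45.

45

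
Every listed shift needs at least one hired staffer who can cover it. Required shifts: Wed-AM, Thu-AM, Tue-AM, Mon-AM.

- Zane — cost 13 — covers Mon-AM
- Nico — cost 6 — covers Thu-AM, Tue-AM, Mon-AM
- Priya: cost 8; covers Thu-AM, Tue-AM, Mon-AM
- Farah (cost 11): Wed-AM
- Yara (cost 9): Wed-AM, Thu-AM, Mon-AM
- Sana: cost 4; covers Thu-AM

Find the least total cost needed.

15

This is a weighted set-cover instance.
Choose Nico and Yara: together they cover Wed-AM, Thu-AM, Tue-AM, Mon-AM — every shift.
Total cost: 6 + 9 = 15.
No cover costs less than 15.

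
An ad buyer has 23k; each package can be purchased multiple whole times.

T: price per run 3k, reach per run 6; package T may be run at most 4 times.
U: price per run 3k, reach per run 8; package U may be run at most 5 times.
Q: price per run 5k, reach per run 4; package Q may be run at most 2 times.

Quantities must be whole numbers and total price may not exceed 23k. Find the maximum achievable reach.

U has the best ratio (8/3); taking only U gives at most 5×8 = 40 (stopped by the supply cap of 5).
Mixing does better — 2×T and 5×U: price 21 ≤ 23, reach 2·6 + 5·8 = 52.

52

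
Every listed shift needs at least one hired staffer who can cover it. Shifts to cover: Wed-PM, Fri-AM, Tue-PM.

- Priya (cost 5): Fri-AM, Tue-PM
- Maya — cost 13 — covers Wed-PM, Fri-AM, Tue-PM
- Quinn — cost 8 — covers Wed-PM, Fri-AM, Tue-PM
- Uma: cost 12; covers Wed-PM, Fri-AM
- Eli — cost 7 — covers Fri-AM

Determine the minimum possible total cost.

8

This is an integer covering problem.
The greedy cost-per-new-shift heuristic would pick Priya and Quinn for 13, but a cheaper cover exists.
Quinn alone covers Wed-PM, Fri-AM, Tue-PM — every shift.
Total cost: 8.
No cover costs less than 8.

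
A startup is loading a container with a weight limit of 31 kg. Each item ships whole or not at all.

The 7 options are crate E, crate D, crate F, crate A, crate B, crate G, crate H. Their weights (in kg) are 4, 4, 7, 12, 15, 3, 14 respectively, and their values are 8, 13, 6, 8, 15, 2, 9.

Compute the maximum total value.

42

crate E + crate D + crate F + crate B: weight 4 + 4 + 7 + 15 = 30 ≤ 31, value 8 + 13 + 6 + 15 = 42.
crate E + crate D + crate F + crate A + crate G: weight 4 + 4 + 7 + 12 + 3 = 30 ≤ 31, value 8 + 13 + 6 + 8 + 2 = 37.
crate E + crate D + crate B + crate G: weight 4 + 4 + 15 + 3 = 26 ≤ 31, value 8 + 13 + 15 + 2 = 38.
Best is crate E, crate D, crate F, and crate B with total value 42.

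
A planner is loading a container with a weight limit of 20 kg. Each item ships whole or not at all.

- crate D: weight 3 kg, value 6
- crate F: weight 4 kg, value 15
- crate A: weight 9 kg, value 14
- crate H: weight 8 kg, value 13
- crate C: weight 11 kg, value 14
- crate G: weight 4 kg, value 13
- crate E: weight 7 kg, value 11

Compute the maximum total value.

Allowing fractional choices, the relaxed optimum would be about 48.6, but items are indivisible.
crate D + crate F + crate H + crate G: weight 3 + 4 + 8 + 4 = 19 ≤ 20, value 6 + 15 + 13 + 13 = 47.
crate D + crate F + crate A + crate G: weight 3 + 4 + 9 + 4 = 20 ≤ 20, value 6 + 15 + 14 + 13 = 48.
Best is crate D, crate F, crate A, and crate G with total value 48.

48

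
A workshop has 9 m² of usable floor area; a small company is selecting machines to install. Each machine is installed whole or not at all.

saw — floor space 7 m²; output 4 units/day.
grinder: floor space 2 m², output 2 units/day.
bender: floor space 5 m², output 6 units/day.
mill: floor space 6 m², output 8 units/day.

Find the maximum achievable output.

Take grinder and mill: floor space 2 + 6 = 8 ≤ 9, output 2 + 8 = 10.
No other feasible combination does better.

10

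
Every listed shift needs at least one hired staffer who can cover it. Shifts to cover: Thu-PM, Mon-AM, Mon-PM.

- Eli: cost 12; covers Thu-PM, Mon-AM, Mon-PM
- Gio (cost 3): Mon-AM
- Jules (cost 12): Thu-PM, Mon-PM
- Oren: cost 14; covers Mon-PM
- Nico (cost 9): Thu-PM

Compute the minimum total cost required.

12

The greedy cost-per-new-shift heuristic would pick Gio and Eli for 15, but a cheaper cover exists.
Eli alone covers Thu-PM, Mon-AM, Mon-PM — every shift.
Total cost: 12.
No cover costs less than 12.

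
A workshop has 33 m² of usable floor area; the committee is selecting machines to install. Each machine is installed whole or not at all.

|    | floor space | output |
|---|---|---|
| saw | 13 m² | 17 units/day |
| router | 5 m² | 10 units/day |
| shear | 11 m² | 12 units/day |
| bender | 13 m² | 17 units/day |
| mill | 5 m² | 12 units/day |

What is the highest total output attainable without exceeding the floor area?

Allowing fractional choices, the relaxed optimum would be about 52.1, but machines are indivisible.
saw + bender + mill: floor space 13 + 13 + 5 = 31 ≤ 33, output 17 + 17 + 12 = 46.
saw + router + bender: floor space 13 + 5 + 13 = 31 ≤ 33, output 17 + 10 + 17 = 44.
saw + shear + mill: floor space 13 + 11 + 5 = 29 ≤ 33, output 17 + 12 + 12 = 41.
Best is saw, bender, and mill with total output 46.

46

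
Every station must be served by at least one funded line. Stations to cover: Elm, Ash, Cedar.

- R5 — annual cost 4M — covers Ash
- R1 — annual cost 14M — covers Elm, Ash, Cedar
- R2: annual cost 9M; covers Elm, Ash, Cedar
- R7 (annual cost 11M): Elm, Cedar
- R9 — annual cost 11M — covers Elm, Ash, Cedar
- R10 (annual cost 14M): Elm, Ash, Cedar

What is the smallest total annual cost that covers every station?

9

R2 alone covers Elm, Ash, Cedar — every station.
Total annual cost: 9.
No cover costs less than 9.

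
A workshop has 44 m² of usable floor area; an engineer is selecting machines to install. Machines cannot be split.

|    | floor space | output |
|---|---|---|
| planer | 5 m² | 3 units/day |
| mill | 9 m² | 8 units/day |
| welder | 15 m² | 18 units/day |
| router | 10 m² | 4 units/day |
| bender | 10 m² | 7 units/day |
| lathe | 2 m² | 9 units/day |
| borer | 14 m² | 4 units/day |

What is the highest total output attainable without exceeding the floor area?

45

Allowing fractional choices, the relaxed optimum would be about 46.2, but machines are indivisible.
mill + welder + bender + lathe: floor space 9 + 15 + 10 + 2 = 36 ≤ 44, output 8 + 18 + 7 + 9 = 42.
planer + mill + welder + bender + lathe: floor space 5 + 9 + 15 + 10 + 2 = 41 ≤ 44, output 3 + 8 + 18 + 7 + 9 = 45.
planer + mill + welder + router + lathe: floor space 5 + 9 + 15 + 10 + 2 = 41 ≤ 44, output 3 + 8 + 18 + 4 + 9 = 42.
Best is planer, mill, welder, bender, and lathe with total output 45.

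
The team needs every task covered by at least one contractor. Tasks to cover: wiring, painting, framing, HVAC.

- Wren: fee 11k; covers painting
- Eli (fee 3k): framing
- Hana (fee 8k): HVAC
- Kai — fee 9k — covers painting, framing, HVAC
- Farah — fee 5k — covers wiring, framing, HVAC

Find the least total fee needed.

This is an integer covering problem.
Choose Kai and Farah: together they cover wiring, painting, framing, HVAC — every task.
Total fee: 9 + 5 = 14.
No cover costs less than 14.

14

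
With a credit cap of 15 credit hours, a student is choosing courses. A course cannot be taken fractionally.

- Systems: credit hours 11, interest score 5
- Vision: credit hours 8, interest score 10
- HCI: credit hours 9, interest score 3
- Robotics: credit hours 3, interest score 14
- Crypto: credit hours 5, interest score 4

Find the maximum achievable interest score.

24

Systems + Robotics: credit hours 11 + 3 = 14 ≤ 15, interest score 5 + 14 = 19.
Vision + Robotics: credit hours 8 + 3 = 11 ≤ 15, interest score 10 + 14 = 24.
Best is Vision and Robotics with total interest score 24.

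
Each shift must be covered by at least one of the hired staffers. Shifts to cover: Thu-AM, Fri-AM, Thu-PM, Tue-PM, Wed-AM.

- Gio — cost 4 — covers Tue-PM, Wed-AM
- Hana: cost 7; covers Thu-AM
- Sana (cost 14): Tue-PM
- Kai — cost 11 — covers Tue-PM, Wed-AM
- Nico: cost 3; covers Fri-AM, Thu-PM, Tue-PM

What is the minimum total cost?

Choose Gio, Hana, and Nico: together they cover Thu-AM, Fri-AM, Thu-PM, Tue-PM, Wed-AM — every shift.
Total cost: 4 + 7 + 3 = 14.
No cover costs less than 14.

14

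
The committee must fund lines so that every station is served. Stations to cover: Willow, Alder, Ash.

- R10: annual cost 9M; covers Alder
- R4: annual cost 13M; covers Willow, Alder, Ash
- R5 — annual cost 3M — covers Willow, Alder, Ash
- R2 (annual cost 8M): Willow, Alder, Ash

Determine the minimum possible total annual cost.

R5 alone covers Willow, Alder, Ash — every station.
Total annual cost: 3.
No cover costs less than 3.

3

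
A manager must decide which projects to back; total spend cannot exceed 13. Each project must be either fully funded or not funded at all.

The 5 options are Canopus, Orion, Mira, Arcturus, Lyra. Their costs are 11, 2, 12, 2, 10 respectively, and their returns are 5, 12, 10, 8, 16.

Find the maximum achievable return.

28

This is a 0-1 knapsack instance.
Take Orion and Lyra: cost 2 + 10 = 12 ≤ 13, return 12 + 16 = 28.
No other feasible combination does better.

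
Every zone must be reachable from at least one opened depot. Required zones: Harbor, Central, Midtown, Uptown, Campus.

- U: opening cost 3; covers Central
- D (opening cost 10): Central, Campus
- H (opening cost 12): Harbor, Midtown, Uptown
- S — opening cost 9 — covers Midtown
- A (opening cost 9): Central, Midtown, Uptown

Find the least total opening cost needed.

22

The greedy cost-per-new-zone heuristic would pick U, H, and D for 25, but a cheaper cover exists.
Choose D and H: together they cover Harbor, Central, Midtown, Uptown, Campus — every zone.
Total opening cost: 10 + 12 = 22.
No cover costs less than 22.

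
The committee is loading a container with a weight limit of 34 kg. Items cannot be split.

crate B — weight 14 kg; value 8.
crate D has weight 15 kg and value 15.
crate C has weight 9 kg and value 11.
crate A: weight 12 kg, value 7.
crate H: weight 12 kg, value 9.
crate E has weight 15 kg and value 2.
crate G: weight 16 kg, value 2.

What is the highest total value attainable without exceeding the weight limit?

Allowing fractional choices, the relaxed optimum would be about 33.5, but items are indivisible.
crate D + crate C: weight 15 + 9 = 24 ≤ 34, value 15 + 11 = 26.
crate C + crate A + crate H: weight 9 + 12 + 12 = 33 ≤ 34, value 11 + 7 + 9 = 27.
Best is crate C, crate A, and crate H with total value 27.

27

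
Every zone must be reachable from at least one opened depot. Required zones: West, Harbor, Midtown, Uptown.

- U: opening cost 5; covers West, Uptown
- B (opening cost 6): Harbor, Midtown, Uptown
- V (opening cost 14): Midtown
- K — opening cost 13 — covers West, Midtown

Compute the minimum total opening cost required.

11

This is a weighted set-cover instance.
Choose U and B: together they cover West, Harbor, Midtown, Uptown — every zone.
Total opening cost: 5 + 6 = 11.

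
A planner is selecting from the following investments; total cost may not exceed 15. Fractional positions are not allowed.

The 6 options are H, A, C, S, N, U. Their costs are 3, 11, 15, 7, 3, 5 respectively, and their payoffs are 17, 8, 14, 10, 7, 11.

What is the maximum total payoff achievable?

38

Treat it as a binary knapsack problem.
Take H, S, and U: cost 3 + 7 + 5 = 15 ≤ 15, payoff 17 + 10 + 11 = 38.
No other feasible combination does better.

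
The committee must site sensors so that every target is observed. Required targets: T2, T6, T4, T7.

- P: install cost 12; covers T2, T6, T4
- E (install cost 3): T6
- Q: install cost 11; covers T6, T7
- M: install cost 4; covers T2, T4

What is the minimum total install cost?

15

The greedy cost-per-new-target heuristic would pick M, E, and Q for 18, but a cheaper cover exists.
Choose Q and M: together they cover T2, T6, T4, T7 — every target.
Total install cost: 11 + 4 = 15.
No cover costs less than 15.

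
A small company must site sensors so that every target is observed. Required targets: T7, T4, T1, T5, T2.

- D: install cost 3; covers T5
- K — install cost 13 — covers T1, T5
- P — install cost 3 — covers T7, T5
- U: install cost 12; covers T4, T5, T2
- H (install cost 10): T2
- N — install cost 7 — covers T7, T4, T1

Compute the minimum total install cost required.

The greedy cost-per-new-target heuristic would pick P, N, and H for 20, but a cheaper cover exists.
Choose U and N: together they cover T7, T4, T1, T5, T2 — every target.
Total install cost: 12 + 7 = 19.
No cover costs less than 19.

19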